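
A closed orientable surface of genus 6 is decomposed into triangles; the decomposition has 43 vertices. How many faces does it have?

106

χ = 2 − 2·6 = -10, and every face is a triangle so 3F = 2E.
V − E + F = -10 with E = 3F/2 gives 43 − (3/2 − 1)·F = -10, so F = 106 and E = 159.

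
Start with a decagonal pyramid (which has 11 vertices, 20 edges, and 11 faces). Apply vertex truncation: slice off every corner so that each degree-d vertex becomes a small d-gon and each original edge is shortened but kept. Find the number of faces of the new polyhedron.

22

Truncation replaces each original edge-end by a new vertex, so V′ = 2E = 40.
Each original edge survives, and each old vertex of degree d contributes d new edges; summing degrees gives Σd = 2E, so E′ = E + 2E = 3E = 60.
Each original face survives and each original vertex becomes one new face: F′ = F + V = 22.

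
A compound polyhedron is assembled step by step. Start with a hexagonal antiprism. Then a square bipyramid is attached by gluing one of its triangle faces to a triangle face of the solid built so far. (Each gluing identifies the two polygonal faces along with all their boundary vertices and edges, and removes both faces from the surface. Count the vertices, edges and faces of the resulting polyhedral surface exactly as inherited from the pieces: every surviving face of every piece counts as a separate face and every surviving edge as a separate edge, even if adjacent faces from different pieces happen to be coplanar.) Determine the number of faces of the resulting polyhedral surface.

20

A hexagonal antiprism: V=12, E=24, F=14.
Attach a square bipyramid (V=6, E=12, F=8) along a 3-gon: merge 3 vertices and 3 edges, delete both glued faces → V=15, E=33, F=20.
Check: V − E + F = 15 − 33 + 20 = 2.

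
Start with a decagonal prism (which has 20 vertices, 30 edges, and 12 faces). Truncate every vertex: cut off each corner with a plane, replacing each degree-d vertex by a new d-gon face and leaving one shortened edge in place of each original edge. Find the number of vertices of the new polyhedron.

60

Truncation replaces each original edge-end by a new vertex, so V′ = 2E = 60.
Each original edge survives, and each old vertex of degree d contributes d new edges; summing degrees gives Σd = 2E, so E′ = E + 2E = 3E = 90.
Each original face survives and each original vertex becomes one new face: F′ = F + V = 32.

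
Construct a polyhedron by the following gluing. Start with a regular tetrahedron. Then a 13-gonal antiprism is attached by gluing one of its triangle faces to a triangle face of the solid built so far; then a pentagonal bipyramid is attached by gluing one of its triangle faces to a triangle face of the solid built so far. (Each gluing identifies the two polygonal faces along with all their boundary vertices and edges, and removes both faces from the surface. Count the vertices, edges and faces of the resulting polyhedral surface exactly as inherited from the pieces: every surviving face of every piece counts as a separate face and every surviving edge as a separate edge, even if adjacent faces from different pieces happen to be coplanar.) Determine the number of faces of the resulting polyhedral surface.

A regular tetrahedron: V=4, E=6, F=4.
Attach a 13-gonal antiprism (V=26, E=52, F=28) along a 3-gon: merge 3 vertices and 3 edges, delete both glued faces → V=27, E=55, F=30.
Attach a pentagonal bipyramid (V=7, E=15, F=10) along a 3-gon: merge 3 vertices and 3 edges, delete both glued faces → V=31, E=67, F=38.
Check: V − E + F = 31 − 67 + 38 = 2.

38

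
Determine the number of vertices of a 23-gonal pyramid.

24

A pyramid on an n-gon base has one n-gon and n triangles: V = 23 + 1 = 24, E = 2·23 = 46, F = 23 + 1 = 24.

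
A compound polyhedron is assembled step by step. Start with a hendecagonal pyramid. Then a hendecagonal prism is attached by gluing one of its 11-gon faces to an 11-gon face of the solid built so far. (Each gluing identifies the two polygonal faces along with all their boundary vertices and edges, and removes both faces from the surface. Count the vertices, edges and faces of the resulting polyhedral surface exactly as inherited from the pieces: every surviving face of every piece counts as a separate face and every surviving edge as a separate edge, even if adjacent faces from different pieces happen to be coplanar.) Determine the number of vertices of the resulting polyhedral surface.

23

A hendecagonal pyramid: V=12, E=22, F=12.
Attach a hendecagonal prism (V=22, E=33, F=13) along an 11-gon: merge 11 vertices and 11 edges, delete both glued faces → V=23, E=44, F=23.
Check: V − E + F = 23 − 44 + 23 = 2.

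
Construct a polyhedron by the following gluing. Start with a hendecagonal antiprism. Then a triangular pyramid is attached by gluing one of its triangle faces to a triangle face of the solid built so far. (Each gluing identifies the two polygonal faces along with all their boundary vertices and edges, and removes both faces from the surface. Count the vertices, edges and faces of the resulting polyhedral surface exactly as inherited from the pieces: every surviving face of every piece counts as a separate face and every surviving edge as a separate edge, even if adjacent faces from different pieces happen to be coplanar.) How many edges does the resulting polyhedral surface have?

47

A hendecagonal antiprism: V=22, E=44, F=24.
Attach a triangular pyramid (V=4, E=6, F=4) along a 3-gon: merge 3 vertices and 3 edges, delete both glued faces → V=23, E=47, F=26.
Check: V − E + F = 23 − 47 + 26 = 2.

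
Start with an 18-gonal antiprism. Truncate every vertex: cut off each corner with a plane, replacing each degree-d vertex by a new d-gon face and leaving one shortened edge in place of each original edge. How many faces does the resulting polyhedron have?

74

The base solid has V = 36, E = 72, F = 38.
Truncation replaces each original edge-end by a new vertex, so V′ = 2E = 144.
Each original edge survives, and each old vertex of degree d contributes d new edges; summing degrees gives Σd = 2E, so E′ = E + 2E = 3E = 216.
Each original face survives and each original vertex becomes one new face: F′ = F + V = 74.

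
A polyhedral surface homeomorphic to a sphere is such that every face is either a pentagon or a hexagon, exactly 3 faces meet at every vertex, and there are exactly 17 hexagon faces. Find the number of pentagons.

Let x be the number of pentagons; then F = 17 + x.
Edge–face incidences: 2E = 6·17 + 5·x = 102 + 5x.
Every vertex has degree 3, so 3V = 2E.
Euler: V − E + F = 2 ⇒ (2E)/3 − E + (17 + x) = 2.
Multiply by 6: 2·(2E) − 3·(2E) + 6·(17 + x) = 12, i.e. 102 + 6x − (102 + 5x) = 12.
Collecting terms: x = 12.
Then 2E = 102 + 5·12 = 162, so E = 81, V = 2E/3 = 54, F = 17 + 12 = 29.

12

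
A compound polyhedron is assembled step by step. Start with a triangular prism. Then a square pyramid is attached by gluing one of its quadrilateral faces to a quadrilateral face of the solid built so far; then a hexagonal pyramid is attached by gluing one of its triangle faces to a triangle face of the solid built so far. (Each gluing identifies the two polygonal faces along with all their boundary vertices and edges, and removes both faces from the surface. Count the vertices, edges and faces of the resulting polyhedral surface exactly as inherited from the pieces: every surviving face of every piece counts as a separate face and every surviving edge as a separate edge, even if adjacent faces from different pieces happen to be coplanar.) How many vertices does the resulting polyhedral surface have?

A triangular prism: V=6, E=9, F=5.
Attach a square pyramid (V=5, E=8, F=5) along a 4-gon: merge 4 vertices and 4 edges, delete both glued faces → V=7, E=13, F=8.
Attach a hexagonal pyramid (V=7, E=12, F=7) along a 3-gon: merge 3 vertices and 3 edges, delete both glued faces → V=11, E=22, F=13.
Check: V − E + F = 11 − 22 + 13 = 2.

11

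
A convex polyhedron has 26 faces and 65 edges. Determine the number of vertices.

41

Here V − E + F = 2.
V = 2 + E − F = 2 + 65 − 26 = 41.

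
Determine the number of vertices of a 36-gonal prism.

72

A prism on an n-gon has two n-gon bases and n rectangular sides: V = 2·36 = 72, E = 3·36 = 108, F = 36 + 2 = 38.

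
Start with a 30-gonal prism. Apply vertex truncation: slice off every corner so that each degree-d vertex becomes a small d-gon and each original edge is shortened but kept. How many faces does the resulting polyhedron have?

92

The base solid has V = 60, E = 90, F = 32.
Truncation replaces each original edge-end by a new vertex, so V′ = 2E = 180.
Each original edge survives, and each old vertex of degree d contributes d new edges; summing degrees gives Σd = 2E, so E′ = E + 2E = 3E = 270.
Each original face survives and each original vertex becomes one new face: F′ = F + V = 92.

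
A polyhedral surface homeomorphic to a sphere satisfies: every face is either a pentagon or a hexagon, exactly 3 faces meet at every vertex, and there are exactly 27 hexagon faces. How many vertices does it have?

Let x be the number of pentagons; then F = 27 + x.
Edge–face incidences: 2E = 6·27 + 5·x = 162 + 5x.
Every vertex has degree 3, so 3V = 2E.
Euler: V − E + F = 2 ⇒ (2E)/3 − E + (27 + x) = 2.
Multiply by 6: 2·(2E) − 3·(2E) + 6·(27 + x) = 12, i.e. 162 + 6x − (162 + 5x) = 12.
Collecting terms: x = 12.
Then 2E = 162 + 5·12 = 222, so E = 111, V = 2E/3 = 74, F = 27 + 12 = 39.

74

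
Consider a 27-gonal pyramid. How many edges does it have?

54

A pyramid on an n-gon base has one n-gon and n triangles: V = 27 + 1 = 28, E = 2·27 = 54, F = 27 + 1 = 28.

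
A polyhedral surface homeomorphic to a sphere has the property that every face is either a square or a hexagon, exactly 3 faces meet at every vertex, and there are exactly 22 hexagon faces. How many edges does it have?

Let x be the number of squares; then F = 22 + x.
Edge–face incidences: 2E = 6·22 + 4·x = 132 + 4x.
Every vertex has degree 3, so 3V = 2E.
Euler: V − E + F = 2 ⇒ (2E)/3 − E + (22 + x) = 2.
Multiply by 6: 2·(2E) − 3·(2E) + 6·(22 + x) = 12, i.e. 132 + 6x − (132 + 4x) = 12.
Collecting terms: 2x = 12, so x = 6.
Then 2E = 132 + 4·6 = 156, so E = 78, V = 2E/3 = 52, F = 22 + 6 = 28.

78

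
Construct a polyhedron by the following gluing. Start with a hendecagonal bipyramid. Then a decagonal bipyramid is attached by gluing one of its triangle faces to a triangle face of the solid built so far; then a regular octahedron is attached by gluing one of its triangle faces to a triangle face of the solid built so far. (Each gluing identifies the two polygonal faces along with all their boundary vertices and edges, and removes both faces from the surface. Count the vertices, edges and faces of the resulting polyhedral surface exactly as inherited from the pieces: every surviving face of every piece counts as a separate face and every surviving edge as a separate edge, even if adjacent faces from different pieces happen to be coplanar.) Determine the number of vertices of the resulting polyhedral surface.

A hendecagonal bipyramid: V=13, E=33, F=22.
Attach a decagonal bipyramid (V=12, E=30, F=20) along a 3-gon: merge 3 vertices and 3 edges, delete both glued faces → V=22, E=60, F=40.
Attach a regular octahedron (V=6, E=12, F=8) along a 3-gon: merge 3 vertices and 3 edges, delete both glued faces → V=25, E=69, F=46.
Check: V − E + F = 25 − 69 + 46 = 2.

25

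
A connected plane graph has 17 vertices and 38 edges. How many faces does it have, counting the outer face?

Euler's formula for a connected plane graph: V − E + F = 2, so F = 2 − 17 + 38 = 23.

23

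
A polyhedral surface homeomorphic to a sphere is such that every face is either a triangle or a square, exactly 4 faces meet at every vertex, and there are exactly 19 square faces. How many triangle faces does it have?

8

Let x be the number of triangles; then F = 19 + x.
Edge–face incidences: 2E = 4·19 + 3·x = 76 + 3x.
Every vertex has degree 4, so 4V = 2E.
Euler: V − E + F = 2 ⇒ (2E)/4 − E + (19 + x) = 2.
Multiply by 8: 2·(2E) − 4·(2E) + 8·(19 + x) = 16, i.e. 152 + 8x − 2·(76 + 3x) = 16.
Collecting terms: 2x = 16, so x = 8.
Then 2E = 76 + 3·8 = 100, so E = 50, V = 2E/4 = 25, F = 19 + 8 = 27.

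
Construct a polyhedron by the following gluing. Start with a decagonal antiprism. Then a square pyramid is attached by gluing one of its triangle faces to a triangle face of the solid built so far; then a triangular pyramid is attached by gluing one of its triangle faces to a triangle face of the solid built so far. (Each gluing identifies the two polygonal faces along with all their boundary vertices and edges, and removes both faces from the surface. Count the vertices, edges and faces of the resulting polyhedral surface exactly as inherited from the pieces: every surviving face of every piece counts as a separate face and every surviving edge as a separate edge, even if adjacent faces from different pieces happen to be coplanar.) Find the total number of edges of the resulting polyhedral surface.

48

A decagonal antiprism: V=20, E=40, F=22.
Attach a square pyramid (V=5, E=8, F=5) along a 3-gon: merge 3 vertices and 3 edges, delete both glued faces → V=22, E=45, F=25.
Attach a triangular pyramid (V=4, E=6, F=4) along a 3-gon: merge 3 vertices and 3 edges, delete both glued faces → V=23, E=48, F=27.
Check: V − E + F = 23 − 48 + 27 = 2.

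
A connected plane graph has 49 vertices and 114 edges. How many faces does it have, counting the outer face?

67

Euler's formula for a connected plane graph: V − E + F = 2, so F = 2 − 49 + 114 = 67.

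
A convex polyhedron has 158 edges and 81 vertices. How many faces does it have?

79

Here V − E + F = 2.
F = 2 − V + E = 2 − 81 + 158 = 79.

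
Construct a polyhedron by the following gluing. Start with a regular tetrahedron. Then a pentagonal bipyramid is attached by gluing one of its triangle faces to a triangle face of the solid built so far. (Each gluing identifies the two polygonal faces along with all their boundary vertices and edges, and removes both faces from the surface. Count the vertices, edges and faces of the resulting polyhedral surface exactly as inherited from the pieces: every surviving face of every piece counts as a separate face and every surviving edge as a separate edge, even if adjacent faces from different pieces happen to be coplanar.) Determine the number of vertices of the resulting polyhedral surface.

A regular tetrahedron: V=4, E=6, F=4.
Attach a pentagonal bipyramid (V=7, E=15, F=10) along a 3-gon: merge 3 vertices and 3 edges, delete both glued faces → V=8, E=18, F=12.
Check: V − E + F = 8 − 18 + 12 = 2.

8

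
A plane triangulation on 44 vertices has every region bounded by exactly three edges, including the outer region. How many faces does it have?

84

In a plane triangulation 3F = 2E and V − E + F = 2, so F = 2V − 4 = 2·44 − 4 = 84.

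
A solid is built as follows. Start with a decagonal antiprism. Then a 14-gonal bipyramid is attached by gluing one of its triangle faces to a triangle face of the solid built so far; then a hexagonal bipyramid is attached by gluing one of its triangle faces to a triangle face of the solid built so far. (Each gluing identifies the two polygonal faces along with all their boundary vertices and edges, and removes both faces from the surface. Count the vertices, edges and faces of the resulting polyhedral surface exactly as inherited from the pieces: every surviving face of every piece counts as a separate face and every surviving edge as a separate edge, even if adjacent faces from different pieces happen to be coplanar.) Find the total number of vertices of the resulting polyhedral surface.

38

A decagonal antiprism: V=20, E=40, F=22.
Attach a 14-gonal bipyramid (V=16, E=42, F=28) along a 3-gon: merge 3 vertices and 3 edges, delete both glued faces → V=33, E=79, F=48.
Attach a hexagonal bipyramid (V=8, E=18, F=12) along a 3-gon: merge 3 vertices and 3 edges, delete both glued faces → V=38, E=94, F=58.
Check: V − E + F = 38 − 94 + 58 = 2.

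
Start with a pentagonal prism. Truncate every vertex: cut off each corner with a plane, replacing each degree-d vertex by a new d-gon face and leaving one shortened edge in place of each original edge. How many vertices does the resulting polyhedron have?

30

The base solid has V = 10, E = 15, F = 7.
Truncation replaces each original edge-end by a new vertex, so V′ = 2E = 30.
Each original edge survives, and each old vertex of degree d contributes d new edges; summing degrees gives Σd = 2E, so E′ = E + 2E = 3E = 45.
Each original face survives and each original vertex becomes one new face: F′ = F + V = 17.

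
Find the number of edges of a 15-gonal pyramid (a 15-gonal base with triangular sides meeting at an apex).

A pyramid on an n-gon base has one n-gon and n triangles: V = 15 + 1 = 16, E = 2·15 = 30, F = 15 + 1 = 16.
Check: V − E + F = 16 − 30 + 16 = 2.

30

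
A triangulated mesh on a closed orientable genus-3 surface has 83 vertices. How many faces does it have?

174

χ = 2 − 2·3 = -4, and every face is a triangle so 3F = 2E.
V − E + F = -4 with E = 3F/2 gives 83 − (3/2 − 1)·F = -4, so F = 174 and E = 261.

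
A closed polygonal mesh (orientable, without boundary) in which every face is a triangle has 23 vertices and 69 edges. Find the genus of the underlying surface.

Every face is a triangle and each edge borders two faces, so 3F = 2·69, giving F = 46.
χ = V − E + F = 23 − 69 + 46 = 0.
For a closed orientable surface χ = 2 − 2g, so g = (2 − (0))/2 = 1.

1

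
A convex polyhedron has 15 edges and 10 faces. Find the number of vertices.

Here V − E + F = 2.
V = 2 + E − F = 2 + 15 − 10 = 7.

7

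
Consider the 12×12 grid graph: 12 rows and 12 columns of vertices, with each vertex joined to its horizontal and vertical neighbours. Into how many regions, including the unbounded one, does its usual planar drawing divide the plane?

122

The grid has V = 12·12 = 144 vertices and E = 12·11 + 12·11 = 264 edges.
F = 2 − V + E = 2 − 144 + 264 = 122.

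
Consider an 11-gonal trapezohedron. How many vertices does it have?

The n-trapezohedron (dual of the n-antiprism) has V = 2·11 + 2 = 24, E = 4·11 = 44, F = 2·11 = 22.

24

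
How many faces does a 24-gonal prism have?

26

A prism on an n-gon has two n-gon bases and n rectangular sides: V = 2·24 = 48, E = 3·24 = 72, F = 24 + 2 = 26.
Check: V − E + F = 48 − 72 + 26 = 2.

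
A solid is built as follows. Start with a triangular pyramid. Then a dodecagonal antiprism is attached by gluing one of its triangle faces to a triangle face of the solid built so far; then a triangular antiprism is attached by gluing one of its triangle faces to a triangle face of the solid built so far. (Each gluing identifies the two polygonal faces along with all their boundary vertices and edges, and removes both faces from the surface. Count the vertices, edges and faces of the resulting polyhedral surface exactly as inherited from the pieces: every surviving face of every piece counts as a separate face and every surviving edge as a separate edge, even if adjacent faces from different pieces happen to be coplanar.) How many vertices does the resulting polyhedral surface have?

28

A triangular pyramid: V=4, E=6, F=4.
Attach a dodecagonal antiprism (V=24, E=48, F=26) along a 3-gon: merge 3 vertices and 3 edges, delete both glued faces → V=25, E=51, F=28.
Attach a triangular antiprism (V=6, E=12, F=8) along a 3-gon: merge 3 vertices and 3 edges, delete both glued faces → V=28, E=60, F=34.
Check: V − E + F = 28 − 60 + 34 = 2.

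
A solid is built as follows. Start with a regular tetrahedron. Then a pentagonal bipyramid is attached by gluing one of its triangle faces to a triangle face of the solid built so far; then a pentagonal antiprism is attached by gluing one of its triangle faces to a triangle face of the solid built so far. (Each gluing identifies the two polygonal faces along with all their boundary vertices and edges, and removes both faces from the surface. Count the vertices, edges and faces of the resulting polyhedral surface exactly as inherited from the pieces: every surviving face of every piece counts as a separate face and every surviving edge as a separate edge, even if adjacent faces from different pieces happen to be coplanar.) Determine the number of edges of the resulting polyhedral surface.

35

A regular tetrahedron: V=4, E=6, F=4.
Attach a pentagonal bipyramid (V=7, E=15, F=10) along a 3-gon: merge 3 vertices and 3 edges, delete both glued faces → V=8, E=18, F=12.
Attach a pentagonal antiprism (V=10, E=20, F=12) along a 3-gon: merge 3 vertices and 3 edges, delete both glued faces → V=15, E=35, F=22.
Check: V − E + F = 15 − 35 + 22 = 2.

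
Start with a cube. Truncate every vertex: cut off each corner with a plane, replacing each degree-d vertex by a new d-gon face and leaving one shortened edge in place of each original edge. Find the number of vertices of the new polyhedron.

24

The base solid has V = 8, E = 12, F = 6.
Truncation replaces each original edge-end by a new vertex, so V′ = 2E = 24.
Each original edge survives, and each old vertex of degree d contributes d new edges; summing degrees gives Σd = 2E, so E′ = E + 2E = 3E = 36.
Each original face survives and each original vertex becomes one new face: F′ = F + V = 14.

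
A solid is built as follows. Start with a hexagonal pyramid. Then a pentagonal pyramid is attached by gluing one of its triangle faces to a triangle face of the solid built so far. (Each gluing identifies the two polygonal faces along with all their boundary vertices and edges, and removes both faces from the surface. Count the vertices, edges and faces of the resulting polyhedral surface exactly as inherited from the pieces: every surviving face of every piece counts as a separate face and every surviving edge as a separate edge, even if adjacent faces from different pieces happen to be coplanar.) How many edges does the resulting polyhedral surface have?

19

A hexagonal pyramid: V=7, E=12, F=7.
Attach a pentagonal pyramid (V=6, E=10, F=6) along a 3-gon: merge 3 vertices and 3 edges, delete both glued faces → V=10, E=19, F=11.
Check: V − E + F = 10 − 19 + 11 = 2.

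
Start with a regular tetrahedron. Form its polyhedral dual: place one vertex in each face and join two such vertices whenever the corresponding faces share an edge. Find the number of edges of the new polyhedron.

6

The base solid has V = 4, E = 6, F = 4.
The dual swaps V and F and preserves E: V′ = F = 4, E′ = E = 6, F′ = V = 4.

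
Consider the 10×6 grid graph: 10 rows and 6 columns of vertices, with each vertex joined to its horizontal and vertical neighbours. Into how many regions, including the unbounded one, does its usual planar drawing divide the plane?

The grid has V = 10·6 = 60 vertices and E = 10·5 + 6·9 = 104 edges.
F = 2 − V + E = 2 − 60 + 104 = 46.

46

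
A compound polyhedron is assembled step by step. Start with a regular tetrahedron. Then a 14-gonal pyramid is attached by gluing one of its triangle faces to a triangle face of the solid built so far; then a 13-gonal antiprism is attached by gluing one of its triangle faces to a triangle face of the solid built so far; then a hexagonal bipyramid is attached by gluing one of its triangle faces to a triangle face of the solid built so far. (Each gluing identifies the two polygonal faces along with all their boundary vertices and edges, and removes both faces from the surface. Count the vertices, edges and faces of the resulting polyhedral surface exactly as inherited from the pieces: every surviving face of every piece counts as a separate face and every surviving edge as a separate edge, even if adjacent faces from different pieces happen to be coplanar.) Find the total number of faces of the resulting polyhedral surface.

A regular tetrahedron: V=4, E=6, F=4.
Attach a 14-gonal pyramid (V=15, E=28, F=15) along a 3-gon: merge 3 vertices and 3 edges, delete both glued faces → V=16, E=31, F=17.
Attach a 13-gonal antiprism (V=26, E=52, F=28) along a 3-gon: merge 3 vertices and 3 edges, delete both glued faces → V=39, E=80, F=43.
Attach a hexagonal bipyramid (V=8, E=18, F=12) along a 3-gon: merge 3 vertices and 3 edges, delete both glued faces → V=44, E=95, F=53.
Check: V − E + F = 44 − 95 + 53 = 2.

53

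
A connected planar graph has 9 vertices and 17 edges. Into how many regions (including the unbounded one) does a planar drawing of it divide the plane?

Euler's formula for a connected plane graph: V − E + F = 2, so F = 2 − 9 + 17 = 10.

10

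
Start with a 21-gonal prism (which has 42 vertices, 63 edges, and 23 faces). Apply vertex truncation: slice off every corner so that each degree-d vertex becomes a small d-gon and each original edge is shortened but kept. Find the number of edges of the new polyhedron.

Truncation replaces each original edge-end by a new vertex, so V′ = 2E = 126.
Each original edge survives, and each old vertex of degree d contributes d new edges; summing degrees gives Σd = 2E, so E′ = E + 2E = 3E = 189.
Each original face survives and each original vertex becomes one new face: F′ = F + V = 65.

189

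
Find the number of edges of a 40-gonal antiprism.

160

An antiprism on an n-gon has two n-gon caps and 2n triangles: V = 2·40 = 80, E = 4·40 = 160, F = 2·40 + 2 = 82.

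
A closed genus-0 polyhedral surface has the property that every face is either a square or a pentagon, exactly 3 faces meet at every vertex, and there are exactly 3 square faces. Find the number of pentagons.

Let x be the number of pentagons; then F = 3 + x.
Edge–face incidences: 2E = 4·3 + 5·x = 12 + 5x.
Every vertex has degree 3, so 3V = 2E.
Euler: V − E + F = 2 ⇒ (2E)/3 − E + (3 + x) = 2.
Multiply by 6: 2·(2E) − 3·(2E) + 6·(3 + x) = 12, i.e. 18 + 6x − (12 + 5x) = 12.
Collecting terms: x + 6 = 12, so x = 6.
Then 2E = 12 + 5·6 = 42, so E = 21, V = 2E/3 = 14, F = 3 + 6 = 9.

6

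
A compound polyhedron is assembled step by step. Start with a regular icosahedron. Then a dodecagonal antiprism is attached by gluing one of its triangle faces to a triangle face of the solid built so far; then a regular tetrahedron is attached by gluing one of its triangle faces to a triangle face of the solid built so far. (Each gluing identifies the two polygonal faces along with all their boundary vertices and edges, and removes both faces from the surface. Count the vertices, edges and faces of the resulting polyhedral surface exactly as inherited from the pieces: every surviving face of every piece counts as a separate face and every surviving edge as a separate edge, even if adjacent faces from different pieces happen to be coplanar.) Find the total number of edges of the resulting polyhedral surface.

78

A regular icosahedron: V=12, E=30, F=20.
Attach a dodecagonal antiprism (V=24, E=48, F=26) along a 3-gon: merge 3 vertices and 3 edges, delete both glued faces → V=33, E=75, F=44.
Attach a regular tetrahedron (V=4, E=6, F=4) along a 3-gon: merge 3 vertices and 3 edges, delete both glued faces → V=34, E=78, F=46.
Check: V − E + F = 34 − 78 + 46 = 2.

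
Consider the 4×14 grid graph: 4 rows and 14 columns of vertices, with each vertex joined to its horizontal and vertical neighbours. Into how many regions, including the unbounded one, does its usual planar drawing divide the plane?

40

The grid has V = 4·14 = 56 vertices and E = 4·13 + 14·3 = 94 edges.
F = 2 − V + E = 2 − 56 + 94 = 40.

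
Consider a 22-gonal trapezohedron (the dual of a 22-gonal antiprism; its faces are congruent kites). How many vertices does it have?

The n-trapezohedron (dual of the n-antiprism) has V = 2·22 + 2 = 46, E = 4·22 = 88, F = 2·22 = 44.

46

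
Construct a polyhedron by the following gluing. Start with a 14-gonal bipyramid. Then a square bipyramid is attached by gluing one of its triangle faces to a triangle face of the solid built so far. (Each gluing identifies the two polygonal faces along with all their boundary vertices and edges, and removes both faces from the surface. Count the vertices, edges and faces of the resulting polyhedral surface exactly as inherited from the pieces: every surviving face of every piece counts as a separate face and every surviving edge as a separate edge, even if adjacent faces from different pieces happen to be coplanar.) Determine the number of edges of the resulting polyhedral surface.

A 14-gonal bipyramid: V=16, E=42, F=28.
Attach a square bipyramid (V=6, E=12, F=8) along a 3-gon: merge 3 vertices and 3 edges, delete both glued faces → V=19, E=51, F=34.
Check: V − E + F = 19 − 51 + 34 = 2.

51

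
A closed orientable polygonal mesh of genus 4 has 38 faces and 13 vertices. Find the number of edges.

57

For a closed orientable surface of genus 4, χ = 2 − 2·4 = -6.
E = V + F − (-6) = 13 + 38 − (-6) = 57.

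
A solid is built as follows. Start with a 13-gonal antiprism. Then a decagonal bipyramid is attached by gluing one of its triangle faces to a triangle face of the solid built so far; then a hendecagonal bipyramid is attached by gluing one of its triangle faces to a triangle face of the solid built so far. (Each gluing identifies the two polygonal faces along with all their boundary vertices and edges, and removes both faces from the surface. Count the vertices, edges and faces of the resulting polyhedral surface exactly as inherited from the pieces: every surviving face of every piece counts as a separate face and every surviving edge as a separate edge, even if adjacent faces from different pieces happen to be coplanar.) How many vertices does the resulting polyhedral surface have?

A 13-gonal antiprism: V=26, E=52, F=28.
Attach a decagonal bipyramid (V=12, E=30, F=20) along a 3-gon: merge 3 vertices and 3 edges, delete both glued faces → V=35, E=79, F=46.
Attach a hendecagonal bipyramid (V=13, E=33, F=22) along a 3-gon: merge 3 vertices and 3 edges, delete both glued faces → V=45, E=109, F=66.
Check: V − E + F = 45 − 109 + 66 = 2.

45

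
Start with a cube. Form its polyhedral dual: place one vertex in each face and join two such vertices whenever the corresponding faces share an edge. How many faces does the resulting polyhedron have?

The base solid has V = 8, E = 12, F = 6.
The dual swaps V and F and preserves E: V′ = F = 6, E′ = E = 12, F′ = V = 8.

8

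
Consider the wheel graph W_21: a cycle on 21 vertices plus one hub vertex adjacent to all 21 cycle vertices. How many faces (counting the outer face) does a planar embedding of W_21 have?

W_21 has V = 21 + 1 = 22 vertices and E = 2·21 = 42 edges.
By Euler's formula F = 2 − V + E = 2 − 22 + 42 = 22.

22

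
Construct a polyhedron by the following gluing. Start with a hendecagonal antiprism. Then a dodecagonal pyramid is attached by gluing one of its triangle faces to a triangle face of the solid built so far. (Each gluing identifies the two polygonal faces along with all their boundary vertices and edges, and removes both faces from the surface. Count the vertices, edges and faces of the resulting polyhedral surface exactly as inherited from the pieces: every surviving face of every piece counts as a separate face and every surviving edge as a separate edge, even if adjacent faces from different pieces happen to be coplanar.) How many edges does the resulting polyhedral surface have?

65

A hendecagonal antiprism: V=22, E=44, F=24.
Attach a dodecagonal pyramid (V=13, E=24, F=13) along a 3-gon: merge 3 vertices and 3 edges, delete both glued faces → V=32, E=65, F=35.
Check: V − E + F = 32 − 65 + 35 = 2.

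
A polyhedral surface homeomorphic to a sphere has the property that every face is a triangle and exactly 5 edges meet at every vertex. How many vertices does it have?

12

Each face has 3 edges and each edge borders two faces, so 2E = 3F.
Each vertex has degree 5, so 5V = 2E and hence V = 3F/5.
Euler: V − E + F = 2 ⇒ (3F/5) − (3F/2) + F = 2.
Multiply by 10: (6 − 15 + 10)F = 20, i.e. 1F = 20.
So F = 20, E = 3·20/2 = 30, V = 3·20/5 = 12.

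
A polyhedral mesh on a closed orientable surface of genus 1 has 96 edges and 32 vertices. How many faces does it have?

For a closed orientable surface of genus 1, χ = 2 − 2·1 = 0.
F = 0 − V + E = 0 − 32 + 96 = 64.

64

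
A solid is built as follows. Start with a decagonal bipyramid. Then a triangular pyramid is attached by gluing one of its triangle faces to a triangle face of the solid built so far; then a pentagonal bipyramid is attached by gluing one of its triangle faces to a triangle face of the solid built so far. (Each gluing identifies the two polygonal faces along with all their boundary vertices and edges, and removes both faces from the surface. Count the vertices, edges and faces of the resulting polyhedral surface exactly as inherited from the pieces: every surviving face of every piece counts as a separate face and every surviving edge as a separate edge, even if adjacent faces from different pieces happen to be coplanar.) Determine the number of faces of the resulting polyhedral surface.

30

A decagonal bipyramid: V=12, E=30, F=20.
Attach a triangular pyramid (V=4, E=6, F=4) along a 3-gon: merge 3 vertices and 3 edges, delete both glued faces → V=13, E=33, F=22.
Attach a pentagonal bipyramid (V=7, E=15, F=10) along a 3-gon: merge 3 vertices and 3 edges, delete both glued faces → V=17, E=45, F=30.
Check: V − E + F = 17 − 45 + 30 = 2.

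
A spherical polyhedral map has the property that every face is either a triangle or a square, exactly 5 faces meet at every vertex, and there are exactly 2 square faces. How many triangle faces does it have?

Let x be the number of triangles; then F = 2 + x.
Edge–face incidences: 2E = 4·2 + 3·x = 8 + 3x.
Every vertex has degree 5, so 5V = 2E.
Euler: V − E + F = 2 ⇒ (2E)/5 − E + (2 + x) = 2.
Multiply by 10: 2·(2E) − 5·(2E) + 10·(2 + x) = 20, i.e. 20 + 10x − 3·(8 + 3x) = 20.
Collecting terms: x − 4 = 20, so x = 24.
Then 2E = 8 + 3·24 = 80, so E = 40, V = 2E/5 = 16, F = 2 + 24 = 26.

24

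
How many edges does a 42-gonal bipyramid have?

A bipyramid over an n-gon has 2n triangular faces and n + 2 vertices: V = 42 + 2 = 44, E = 3·42 = 126, F = 2·42 = 84.

126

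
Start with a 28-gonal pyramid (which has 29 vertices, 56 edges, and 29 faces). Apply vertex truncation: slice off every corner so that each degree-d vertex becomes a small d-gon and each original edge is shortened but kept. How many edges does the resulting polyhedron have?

168

Truncation replaces each original edge-end by a new vertex, so V′ = 2E = 112.
Each original edge survives, and each old vertex of degree d contributes d new edges; summing degrees gives Σd = 2E, so E′ = E + 2E = 3E = 168.
Each original face survives and each original vertex becomes one new face: F′ = F + V = 58.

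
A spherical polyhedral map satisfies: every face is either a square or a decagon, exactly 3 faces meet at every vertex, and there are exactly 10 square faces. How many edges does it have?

Let x be the number of decagons; then F = 10 + x.
Edge–face incidences: 2E = 4·10 + 10·x = 40 + 10x.
Every vertex has degree 3, so 3V = 2E.
Euler: V − E + F = 2 ⇒ (2E)/3 − E + (10 + x) = 2.
Multiply by 6: 2·(2E) − 3·(2E) + 6·(10 + x) = 12, i.e. 60 + 6x − (40 + 10x) = 12.
Collecting terms: −4x + 20 = 12, so −4x = −8, so x = 2.
Then 2E = 40 + 10·2 = 60, so E = 30, V = 2E/3 = 20, F = 10 + 2 = 12.

30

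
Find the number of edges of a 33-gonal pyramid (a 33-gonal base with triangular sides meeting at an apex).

A pyramid on an n-gon base has one n-gon and n triangles: V = 33 + 1 = 34, E = 2·33 = 66, F = 33 + 1 = 34.

66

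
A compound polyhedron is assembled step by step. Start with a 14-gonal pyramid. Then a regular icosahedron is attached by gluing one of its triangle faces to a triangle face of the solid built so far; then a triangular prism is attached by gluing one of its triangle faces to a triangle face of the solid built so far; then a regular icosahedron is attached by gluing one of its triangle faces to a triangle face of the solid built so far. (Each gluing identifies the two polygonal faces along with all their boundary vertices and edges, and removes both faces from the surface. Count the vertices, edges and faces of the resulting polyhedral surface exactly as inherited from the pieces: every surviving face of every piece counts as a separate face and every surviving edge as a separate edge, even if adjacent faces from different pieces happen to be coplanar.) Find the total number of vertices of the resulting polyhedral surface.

A 14-gonal pyramid: V=15, E=28, F=15.
Attach a regular icosahedron (V=12, E=30, F=20) along a 3-gon: merge 3 vertices and 3 edges, delete both glued faces → V=24, E=55, F=33.
Attach a triangular prism (V=6, E=9, F=5) along a 3-gon: merge 3 vertices and 3 edges, delete both glued faces → V=27, E=61, F=36.
Attach a regular icosahedron (V=12, E=30, F=20) along a 3-gon: merge 3 vertices and 3 edges, delete both glued faces → V=36, E=88, F=54.
Check: V − E + F = 36 − 88 + 54 = 2.

36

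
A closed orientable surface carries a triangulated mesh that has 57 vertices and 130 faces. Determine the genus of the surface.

5

Every face is a triangle, so 2E = 3·130 = 390, giving E = 195.
χ = V − E + F = 57 − 195 + 130 = -8.
For a closed orientable surface χ = 2 − 2g, so g = (2 − (-8))/2 = 5.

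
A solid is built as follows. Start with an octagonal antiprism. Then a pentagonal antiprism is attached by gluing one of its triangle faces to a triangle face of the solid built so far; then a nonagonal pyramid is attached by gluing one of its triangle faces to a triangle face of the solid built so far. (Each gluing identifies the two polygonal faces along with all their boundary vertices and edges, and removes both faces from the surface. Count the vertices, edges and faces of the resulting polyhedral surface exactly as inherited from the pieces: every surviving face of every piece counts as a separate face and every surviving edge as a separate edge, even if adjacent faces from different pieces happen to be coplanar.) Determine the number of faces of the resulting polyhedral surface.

An octagonal antiprism: V=16, E=32, F=18.
Attach a pentagonal antiprism (V=10, E=20, F=12) along a 3-gon: merge 3 vertices and 3 edges, delete both glued faces → V=23, E=49, F=28.
Attach a nonagonal pyramid (V=10, E=18, F=10) along a 3-gon: merge 3 vertices and 3 edges, delete both glued faces → V=30, E=64, F=36.
Check: V − E + F = 30 − 64 + 36 = 2.

36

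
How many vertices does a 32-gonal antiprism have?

An antiprism on an n-gon has two n-gon caps and 2n triangles: V = 2·32 = 64, E = 4·32 = 128, F = 2·32 + 2 = 66.
Check: V − E + F = 64 − 128 + 66 = 2.

64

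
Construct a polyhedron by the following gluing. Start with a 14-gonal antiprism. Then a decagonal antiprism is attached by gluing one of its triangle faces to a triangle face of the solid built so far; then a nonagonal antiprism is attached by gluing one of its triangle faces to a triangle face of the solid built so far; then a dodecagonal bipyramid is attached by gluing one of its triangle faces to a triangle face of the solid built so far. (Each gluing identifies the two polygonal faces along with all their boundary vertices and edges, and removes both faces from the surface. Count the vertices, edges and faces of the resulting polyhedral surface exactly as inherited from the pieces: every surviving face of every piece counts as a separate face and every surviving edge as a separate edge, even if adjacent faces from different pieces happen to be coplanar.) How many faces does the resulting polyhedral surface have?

A 14-gonal antiprism: V=28, E=56, F=30.
Attach a decagonal antiprism (V=20, E=40, F=22) along a 3-gon: merge 3 vertices and 3 edges, delete both glued faces → V=45, E=93, F=50.
Attach a nonagonal antiprism (V=18, E=36, F=20) along a 3-gon: merge 3 vertices and 3 edges, delete both glued faces → V=60, E=126, F=68.
Attach a dodecagonal bipyramid (V=14, E=36, F=24) along a 3-gon: merge 3 vertices and 3 edges, delete both glued faces → V=71, E=159, F=90.
Check: V − E + F = 71 − 159 + 90 = 2.

90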